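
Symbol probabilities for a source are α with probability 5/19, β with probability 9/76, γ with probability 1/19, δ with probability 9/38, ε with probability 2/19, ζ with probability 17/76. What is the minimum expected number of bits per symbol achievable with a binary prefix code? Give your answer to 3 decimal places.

Repeatedly combine the two least-probable nodes; the expected code length is the sum of the merged weights.
merge 1/19 + 2/19 → 3/19
merge 9/76 + 3/19 → 21/76
merge 17/76 + 9/38 → 35/76
merge 5/19 + 21/76 → 41/76
merge 35/76 + 41/76 → 1
L = 3/19 + 21/76 + 35/76 + 41/76 + 1 = 185/76 ≈ 2.434 bits/symbol.

2.434 bits/symbol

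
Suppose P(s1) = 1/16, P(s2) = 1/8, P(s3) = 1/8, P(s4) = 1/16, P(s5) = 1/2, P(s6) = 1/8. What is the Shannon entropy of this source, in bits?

2.125 bits

Each probability is a power of 1/2, so log₂(1/p) is an integer.
H = Σ p·log₂(1/p) = 1/16·4 + 1/8·3 + 1/8·3 + 1/16·4 + 1/2·1 + 1/8·3 = 2.125 bits.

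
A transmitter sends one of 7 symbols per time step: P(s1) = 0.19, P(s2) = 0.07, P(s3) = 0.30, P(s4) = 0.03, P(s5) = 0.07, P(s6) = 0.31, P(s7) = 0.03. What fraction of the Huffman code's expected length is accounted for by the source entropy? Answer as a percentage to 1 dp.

Entropy H = −Σ p log₂ p ≈ 2.3408 bits.
Huffman merges: 3/100+3/100→3/50; 3/50+7/100→13/100; 7/100+13/100→1/5; 19/100+1/5→39/100; 3/10+31/100→61/100; 39/100+61/100→1. L = 239/100 ≈ 2.3900.
Efficiency = H/L = 2.3408/2.3900 = 97.9%.

97.9%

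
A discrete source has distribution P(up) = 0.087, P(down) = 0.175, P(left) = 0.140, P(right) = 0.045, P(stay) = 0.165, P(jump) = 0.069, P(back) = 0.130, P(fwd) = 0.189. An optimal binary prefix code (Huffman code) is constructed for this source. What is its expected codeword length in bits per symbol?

Repeatedly combine the two least-probable nodes; the expected code length is the sum of the merged weights.
merge 9/200 + 69/1000 → 57/500
merge 87/1000 + 57/500 → 201/1000
merge 13/100 + 7/50 → 27/100
merge 33/200 + 7/40 → 17/50
merge 189/1000 + 201/1000 → 39/100
merge 27/100 + 17/50 → 61/100
merge 39/100 + 61/100 → 1
L = 57/500 + 201/1000 + 27/100 + 17/50 + 39/100 + 61/100 + 1 = 117/40 = 2.925 bits/symbol.

2.925 bits/symbol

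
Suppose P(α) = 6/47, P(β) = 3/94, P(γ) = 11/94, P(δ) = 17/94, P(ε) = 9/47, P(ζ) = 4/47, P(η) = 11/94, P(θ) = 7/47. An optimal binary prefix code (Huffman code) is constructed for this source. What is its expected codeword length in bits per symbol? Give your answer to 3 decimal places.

2.926 bits/symbol

Repeatedly combine the two least-probable nodes; the expected code length is the sum of the merged weights.
merge 3/94 + 4/47 → 11/94
merge 11/94 + 11/94 → 11/47
merge 11/94 + 6/47 → 23/94
merge 7/47 + 17/94 → 31/94
merge 9/47 + 11/47 → 20/47
merge 23/94 + 31/94 → 27/47
merge 20/47 + 27/47 → 1
L = 11/94 + 11/47 + 23/94 + 31/94 + 20/47 + 27/47 + 1 = 275/94 ≈ 2.926 bits/symbol.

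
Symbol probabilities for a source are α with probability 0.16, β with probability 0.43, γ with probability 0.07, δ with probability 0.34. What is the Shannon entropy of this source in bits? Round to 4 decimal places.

H = −Σ pᵢ log₂ pᵢ.
−0.16·log₂(0.16) = 0.4230
−0.43·log₂(0.43) = 0.5236
−0.07·log₂(0.07) = 0.2686
−0.34·log₂(0.34) = 0.5292
Sum ≈ 1.7443 → 1.7443 bits.

1.7443 bits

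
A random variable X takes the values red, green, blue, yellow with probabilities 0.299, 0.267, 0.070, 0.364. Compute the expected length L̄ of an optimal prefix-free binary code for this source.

1.973 bits/symbol

Repeatedly combine the two least-probable nodes; the expected code length is the sum of the merged weights.
merge 7/100 + 267/1000 → 337/1000
merge 299/1000 + 337/1000 → 159/250
merge 91/250 + 159/250 → 1
L = 337/1000 + 159/250 + 1 = 1973/1000 = 1.973 bits/symbol.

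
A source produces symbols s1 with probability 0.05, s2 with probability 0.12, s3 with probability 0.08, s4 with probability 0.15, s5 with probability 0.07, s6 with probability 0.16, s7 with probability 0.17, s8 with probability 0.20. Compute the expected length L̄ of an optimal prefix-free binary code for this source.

2.92 bits/symbol

Repeatedly combine the two least-probable nodes; the expected code length is the sum of the merged weights.
merge 1/20 + 7/100 → 3/25
merge 2/25 + 3/25 → 1/5
merge 3/25 + 3/20 → 27/100
merge 4/25 + 17/100 → 33/100
merge 1/5 + 1/5 → 2/5
merge 27/100 + 33/100 → 3/5
merge 2/5 + 3/5 → 1
L = 3/25 + 1/5 + 27/100 + 33/100 + 2/5 + 3/5 + 1 = 73/25 = 2.92 bits/symbol.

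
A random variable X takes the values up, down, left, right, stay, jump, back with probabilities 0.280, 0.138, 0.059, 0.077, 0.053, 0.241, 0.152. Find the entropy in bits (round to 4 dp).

H = −Σ pᵢ log₂ pᵢ.
−0.280·log₂(0.280) = 0.5142
−0.138·log₂(0.138) = 0.3943
−0.059·log₂(0.059) = 0.2409
−0.077·log₂(0.077) = 0.2848
−0.053·log₂(0.053) = 0.2246
−0.241·log₂(0.241) = 0.4947
−0.152·log₂(0.152) = 0.4131
Sum ≈ 2.5667 → 2.5667 bits.

2.5667 bits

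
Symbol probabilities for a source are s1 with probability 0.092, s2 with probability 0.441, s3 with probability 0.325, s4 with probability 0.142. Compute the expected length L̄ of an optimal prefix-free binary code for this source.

1.793 bits/symbol

Repeatedly combine the two least-probable nodes; the expected code length is the sum of the merged weights.
merge 23/250 + 71/500 → 117/500
merge 117/500 + 13/40 → 559/1000
merge 441/1000 + 559/1000 → 1
L = 117/500 + 559/1000 + 1 = 1793/1000 = 1.793 bits/symbol.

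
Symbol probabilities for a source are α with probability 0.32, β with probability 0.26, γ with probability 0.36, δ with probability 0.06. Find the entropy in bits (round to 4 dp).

1.8055 bits

H = −Σ pᵢ log₂ pᵢ.
−0.32·log₂(0.32) = 0.5260
−0.26·log₂(0.26) = 0.5053
−0.36·log₂(0.36) = 0.5306
−0.06·log₂(0.06) = 0.2435
Sum ≈ 1.8055 → 1.8055 bits.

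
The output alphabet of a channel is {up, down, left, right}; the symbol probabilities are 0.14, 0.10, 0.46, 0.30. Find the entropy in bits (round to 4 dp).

H = −Σ pᵢ log₂ pᵢ.
−0.14·log₂(0.14) = 0.3971
−0.10·log₂(0.10) = 0.3322
−0.46·log₂(0.46) = 0.5153
−0.30·log₂(0.30) = 0.5211
Sum ≈ 1.7657 → 1.7657 bits.

1.7657 bits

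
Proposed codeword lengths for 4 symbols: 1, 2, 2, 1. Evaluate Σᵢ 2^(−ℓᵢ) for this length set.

1.5

With common denominator 2^2 = 4: Σ 2^(−ℓᵢ) = 2/4 + 1/4 + 1/4 + 2/4 = 6/4 = 1.5.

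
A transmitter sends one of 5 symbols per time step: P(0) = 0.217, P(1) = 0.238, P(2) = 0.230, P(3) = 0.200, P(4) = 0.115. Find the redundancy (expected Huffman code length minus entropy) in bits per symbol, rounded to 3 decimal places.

Entropy H = −Σ p log₂ p ≈ 2.2821 bits.
Huffman merges: 23/200+1/5→63/200; 217/1000+23/100→447/1000; 119/500+63/200→553/1000; 447/1000+553/1000→1. L = 463/200 ≈ 2.3150.
L − H = 2.3150 − 2.2821 = 0.033 bits.

0.033 bits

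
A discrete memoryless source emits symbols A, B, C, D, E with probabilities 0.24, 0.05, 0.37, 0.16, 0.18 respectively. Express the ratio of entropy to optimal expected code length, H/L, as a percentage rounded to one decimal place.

Entropy H = −Σ p log₂ p ≈ 2.1093 bits.
Huffman merges: 1/20+4/25→21/100; 9/50+21/100→39/100; 6/25+37/100→61/100; 39/100+61/100→1. L = 221/100 ≈ 2.2100.
Efficiency = H/L = 2.1093/2.2100 = 95.4%.

95.4%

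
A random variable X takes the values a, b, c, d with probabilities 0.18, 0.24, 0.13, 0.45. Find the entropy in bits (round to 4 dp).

1.8405 bits

H = −Σ pᵢ log₂ pᵢ.
−0.18·log₂(0.18) = 0.4453
−0.24·log₂(0.24) = 0.4941
−0.13·log₂(0.13) = 0.3826
−0.45·log₂(0.45) = 0.5184
Sum ≈ 1.8405 → 1.8405 bits.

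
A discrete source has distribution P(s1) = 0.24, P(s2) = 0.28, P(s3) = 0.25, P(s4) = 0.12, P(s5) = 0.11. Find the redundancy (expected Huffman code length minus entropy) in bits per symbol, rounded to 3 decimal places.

Entropy H = −Σ p log₂ p ≈ 2.2257 bits.
Huffman merges: 11/100+3/25→23/100; 23/100+6/25→47/100; 1/4+7/25→53/100; 47/100+53/100→1. L = 223/100 ≈ 2.2300.
L − H = 2.2300 − 2.2257 = 0.004 bits.

0.004 bits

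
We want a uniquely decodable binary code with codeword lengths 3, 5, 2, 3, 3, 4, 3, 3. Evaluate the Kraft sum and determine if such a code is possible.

0.96875; yes

With common denominator 2^5 = 32: Σ 2^(−ℓᵢ) = 4/32 + 1/32 + 8/32 + 4/32 + 4/32 + 2/32 + 4/32 + 4/32 = 31/32 = 0.96875.
Kraft's inequality requires Σ ≤ 1; here Σ = 0.96875 ≤ 1, so such a prefix code exists.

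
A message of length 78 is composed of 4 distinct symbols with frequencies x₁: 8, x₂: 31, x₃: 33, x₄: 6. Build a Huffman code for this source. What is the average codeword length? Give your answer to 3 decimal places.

Probabilities are the counts divided by 78.
Repeatedly combine the two least-probable nodes; the expected code length is the sum of the merged weights.
merge 1/13 + 4/39 → 7/39
merge 7/39 + 31/78 → 15/26
merge 11/26 + 15/26 → 1
L = 7/39 + 15/26 + 1 = 137/78 ≈ 1.756 bits/symbol.

1.756 bits/symbol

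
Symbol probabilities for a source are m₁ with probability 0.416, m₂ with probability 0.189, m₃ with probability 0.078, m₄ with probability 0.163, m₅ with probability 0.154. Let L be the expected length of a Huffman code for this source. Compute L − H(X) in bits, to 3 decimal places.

0.058 bits

Entropy H = −Σ p log₂ p ≈ 2.1099 bits.
Huffman merges: 39/500+77/500→29/125; 163/1000+189/1000→44/125; 29/125+44/125→73/125; 52/125+73/125→1. L = 271/125 ≈ 2.1680.
L − H = 2.1680 − 2.1099 = 0.058 bits.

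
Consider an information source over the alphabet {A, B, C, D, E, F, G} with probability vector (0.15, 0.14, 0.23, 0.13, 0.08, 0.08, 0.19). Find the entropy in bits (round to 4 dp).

2.7162 bits

H = −Σ pᵢ log₂ pᵢ.
−0.15·log₂(0.15) = 0.4105
−0.14·log₂(0.14) = 0.3971
−0.23·log₂(0.23) = 0.4877
−0.13·log₂(0.13) = 0.3826
−0.08·log₂(0.08) = 0.2915
−0.08·log₂(0.08) = 0.2915
−0.19·log₂(0.19) = 0.4552
Sum ≈ 2.7162 → 2.7162 bits.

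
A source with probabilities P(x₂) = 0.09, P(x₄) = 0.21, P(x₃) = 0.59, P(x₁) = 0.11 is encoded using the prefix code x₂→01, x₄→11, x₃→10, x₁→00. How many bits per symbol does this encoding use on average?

L̄ = Σ pᵢ·ℓᵢ = 0.09·2 + 0.21·2 + 0.59·2 + 0.11·2 = 2 bits/symbol.

2 bits/symbol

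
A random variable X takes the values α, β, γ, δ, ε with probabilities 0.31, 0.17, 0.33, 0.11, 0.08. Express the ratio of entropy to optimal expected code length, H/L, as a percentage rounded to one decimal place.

Entropy H = −Σ p log₂ p ≈ 2.1280 bits.
Huffman merges: 2/25+11/100→19/100; 17/100+19/100→9/25; 31/100+33/100→16/25; 9/25+16/25→1. L = 219/100 ≈ 2.1900.
Efficiency = H/L = 2.1280/2.1900 = 97.2%.

97.2%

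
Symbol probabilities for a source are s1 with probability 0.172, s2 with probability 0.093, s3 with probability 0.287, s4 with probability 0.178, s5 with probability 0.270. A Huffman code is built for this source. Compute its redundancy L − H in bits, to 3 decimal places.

Entropy H = −Σ p log₂ p ≈ 2.2256 bits.
Huffman merges: 93/1000+43/250→53/200; 89/500+53/200→443/1000; 27/100+287/1000→557/1000; 443/1000+557/1000→1. L = 453/200 ≈ 2.2650.
L − H = 2.2650 − 2.2256 = 0.039 bits.

0.039 bits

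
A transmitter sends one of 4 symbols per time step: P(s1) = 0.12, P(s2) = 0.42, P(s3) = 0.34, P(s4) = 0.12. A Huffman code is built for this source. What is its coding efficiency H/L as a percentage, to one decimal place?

Entropy H = −Σ p log₂ p ≈ 1.7890 bits.
Huffman merges: 3/25+3/25→6/25; 6/25+17/50→29/50; 21/50+29/50→1. L = 91/50 ≈ 1.8200.
Efficiency = H/L = 1.7890/1.8200 = 98.3%.

98.3%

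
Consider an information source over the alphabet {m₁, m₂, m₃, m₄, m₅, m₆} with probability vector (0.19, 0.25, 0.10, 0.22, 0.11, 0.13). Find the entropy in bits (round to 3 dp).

2.501 bits

H = −Σ pᵢ log₂ pᵢ.
−0.19·log₂(0.19) = 0.4552
−0.25·log₂(0.25) = 0.5000
−0.10·log₂(0.10) = 0.3322
−0.22·log₂(0.22) = 0.4806
−0.11·log₂(0.11) = 0.3503
−0.13·log₂(0.13) = 0.3826
Sum ≈ 2.5009 → 2.501 bits.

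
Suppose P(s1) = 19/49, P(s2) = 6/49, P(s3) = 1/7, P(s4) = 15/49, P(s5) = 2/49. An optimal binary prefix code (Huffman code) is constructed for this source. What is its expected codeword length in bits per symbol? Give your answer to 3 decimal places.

2.082 bits/symbol

Repeatedly combine the two least-probable nodes; the expected code length is the sum of the merged weights.
merge 2/49 + 6/49 → 8/49
merge 1/7 + 8/49 → 15/49
merge 15/49 + 15/49 → 30/49
merge 19/49 + 30/49 → 1
L = 8/49 + 15/49 + 30/49 + 1 = 102/49 ≈ 2.082 bits/symbol.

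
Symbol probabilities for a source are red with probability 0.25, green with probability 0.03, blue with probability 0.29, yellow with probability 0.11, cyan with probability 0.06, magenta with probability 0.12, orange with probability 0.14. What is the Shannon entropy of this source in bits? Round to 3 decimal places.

2.528 bits

H = −Σ pᵢ log₂ pᵢ.
−0.25·log₂(0.25) = 0.5000
−0.03·log₂(0.03) = 0.1518
−0.29·log₂(0.29) = 0.5179
−0.11·log₂(0.11) = 0.3503
−0.06·log₂(0.06) = 0.2435
−0.12·log₂(0.12) = 0.3671
−0.14·log₂(0.14) = 0.3971
Sum ≈ 2.5277 → 2.528 bits.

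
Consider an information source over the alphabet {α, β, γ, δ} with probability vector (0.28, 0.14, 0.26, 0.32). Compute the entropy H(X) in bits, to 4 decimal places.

1.9427 bits

H = −Σ pᵢ log₂ pᵢ.
−0.28·log₂(0.28) = 0.5142
−0.14·log₂(0.14) = 0.3971
−0.26·log₂(0.26) = 0.5053
−0.32·log₂(0.32) = 0.5260
Sum ≈ 1.9427 → 1.9427 bits.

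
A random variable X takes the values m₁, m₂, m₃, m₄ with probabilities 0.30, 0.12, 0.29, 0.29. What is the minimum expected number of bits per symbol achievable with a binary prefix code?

2 bits/symbol

Repeatedly combine the two least-probable nodes; the expected code length is the sum of the merged weights.
merge 3/25 + 29/100 → 41/100
merge 29/100 + 3/10 → 59/100
merge 41/100 + 59/100 → 1
L = 41/100 + 59/100 + 1 = 2 bits/symbol.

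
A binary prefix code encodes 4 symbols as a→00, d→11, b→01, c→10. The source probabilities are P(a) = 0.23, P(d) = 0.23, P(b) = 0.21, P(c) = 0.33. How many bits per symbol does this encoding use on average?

L̄ = Σ pᵢ·ℓᵢ = 0.23·2 + 0.23·2 + 0.21·2 + 0.33·2 = 2 bits/symbol.

2 bits/symbol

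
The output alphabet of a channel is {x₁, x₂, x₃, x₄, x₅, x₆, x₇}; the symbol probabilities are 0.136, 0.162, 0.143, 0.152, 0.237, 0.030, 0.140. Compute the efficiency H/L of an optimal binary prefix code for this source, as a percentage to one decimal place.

Entropy H = −Σ p log₂ p ≈ 2.6723 bits.
Huffman merges: 3/100+17/125→83/500; 7/50+143/1000→283/1000; 19/125+81/500→157/500; 83/500+237/1000→403/1000; 283/1000+157/500→597/1000; 403/1000+597/1000→1. L = 2763/1000 ≈ 2.7630.
Efficiency = H/L = 2.6723/2.7630 = 96.7%.

96.7%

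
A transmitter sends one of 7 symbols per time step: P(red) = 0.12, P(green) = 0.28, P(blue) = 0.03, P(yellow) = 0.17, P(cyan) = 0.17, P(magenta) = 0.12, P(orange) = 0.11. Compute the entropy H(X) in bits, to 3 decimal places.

2.620 bits

H = −Σ pᵢ log₂ pᵢ.
−0.12·log₂(0.12) = 0.3671
−0.28·log₂(0.28) = 0.5142
−0.03·log₂(0.03) = 0.1518
−0.17·log₂(0.17) = 0.4346
−0.17·log₂(0.17) = 0.4346
−0.12·log₂(0.12) = 0.3671
−0.11·log₂(0.11) = 0.3503
Sum ≈ 2.6196 → 2.620 bits.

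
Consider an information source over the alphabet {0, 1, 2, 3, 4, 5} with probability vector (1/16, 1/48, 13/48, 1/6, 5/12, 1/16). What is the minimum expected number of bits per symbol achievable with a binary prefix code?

2.125 bits/symbol

Repeatedly combine the two least-probable nodes; the expected code length is the sum of the merged weights.
merge 1/48 + 1/16 → 1/12
merge 1/16 + 1/12 → 7/48
merge 7/48 + 1/6 → 5/16
merge 13/48 + 5/16 → 7/12
merge 5/12 + 7/12 → 1
L = 1/12 + 7/48 + 5/16 + 7/12 + 1 = 17/8 = 2.125 bits/symbol.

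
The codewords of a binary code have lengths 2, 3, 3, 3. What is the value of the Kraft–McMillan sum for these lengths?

With common denominator 2^3 = 8: Σ 2^(−ℓᵢ) = 2/8 + 1/8 + 1/8 + 1/8 = 5/8 = 0.625.

0.625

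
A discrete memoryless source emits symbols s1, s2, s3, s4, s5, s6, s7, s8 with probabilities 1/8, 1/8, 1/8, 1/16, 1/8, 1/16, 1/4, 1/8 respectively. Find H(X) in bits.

Each probability is a power of 1/2, so log₂(1/p) is an integer.
H = Σ p·log₂(1/p) = 1/8·3 + 1/8·3 + 1/8·3 + 1/16·4 + 1/8·3 + 1/16·4 + 1/4·2 + 1/8·3 = 2.875 bits.

2.875 bits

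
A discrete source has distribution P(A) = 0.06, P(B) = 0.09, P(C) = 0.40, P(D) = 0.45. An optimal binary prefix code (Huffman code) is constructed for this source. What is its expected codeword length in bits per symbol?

1.7 bits/symbol

Repeatedly combine the two least-probable nodes; the expected code length is the sum of the merged weights.
merge 3/50 + 9/100 → 3/20
merge 3/20 + 2/5 → 11/20
merge 9/20 + 11/20 → 1
L = 3/20 + 11/20 + 1 = 17/10 = 1.7 bits/symbol.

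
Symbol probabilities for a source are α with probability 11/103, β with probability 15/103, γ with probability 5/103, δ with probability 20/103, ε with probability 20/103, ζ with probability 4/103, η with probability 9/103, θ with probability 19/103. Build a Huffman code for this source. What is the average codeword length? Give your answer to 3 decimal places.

2.874 bits/symbol

Repeatedly combine the two least-probable nodes; the expected code length is the sum of the merged weights.
merge 4/103 + 5/103 → 9/103
merge 9/103 + 9/103 → 18/103
merge 11/103 + 15/103 → 26/103
merge 18/103 + 19/103 → 37/103
merge 20/103 + 20/103 → 40/103
merge 26/103 + 37/103 → 63/103
merge 40/103 + 63/103 → 1
L = 9/103 + 18/103 + 26/103 + 37/103 + 40/103 + 63/103 + 1 = 296/103 ≈ 2.874 bits/symbol.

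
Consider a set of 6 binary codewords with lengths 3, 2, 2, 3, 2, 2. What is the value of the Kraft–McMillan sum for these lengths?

1.25

With common denominator 2^3 = 8: Σ 2^(−ℓᵢ) = 1/8 + 2/8 + 2/8 + 1/8 + 2/8 + 2/8 = 10/8 = 1.25.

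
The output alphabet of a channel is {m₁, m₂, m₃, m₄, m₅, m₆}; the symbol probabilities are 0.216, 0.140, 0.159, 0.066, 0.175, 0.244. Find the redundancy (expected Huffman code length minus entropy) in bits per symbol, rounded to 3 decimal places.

0.048 bits

Entropy H = −Σ p log₂ p ≈ 2.4919 bits.
Huffman merges: 33/500+7/50→103/500; 159/1000+7/40→167/500; 103/500+27/125→211/500; 61/250+167/500→289/500; 211/500+289/500→1. L = 127/50 ≈ 2.5400.
L − H = 2.5400 − 2.4919 = 0.048 bits.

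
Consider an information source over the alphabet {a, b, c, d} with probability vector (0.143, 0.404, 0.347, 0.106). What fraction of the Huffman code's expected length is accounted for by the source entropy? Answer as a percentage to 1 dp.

97.7%

Entropy H = −Σ p log₂ p ≈ 1.8026 bits.
Huffman merges: 53/500+143/1000→249/1000; 249/1000+347/1000→149/250; 101/250+149/250→1. L = 369/200 ≈ 1.8450.
Efficiency = H/L = 1.8026/1.8450 = 97.7%.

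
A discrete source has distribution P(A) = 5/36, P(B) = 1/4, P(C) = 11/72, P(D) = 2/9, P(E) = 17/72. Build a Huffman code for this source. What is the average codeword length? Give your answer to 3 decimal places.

2.292 bits/symbol

Repeatedly combine the two least-probable nodes; the expected code length is the sum of the merged weights.
merge 5/36 + 11/72 → 7/24
merge 2/9 + 17/72 → 11/24
merge 1/4 + 7/24 → 13/24
merge 11/24 + 13/24 → 1
L = 7/24 + 11/24 + 13/24 + 1 = 55/24 ≈ 2.292 bits/symbol.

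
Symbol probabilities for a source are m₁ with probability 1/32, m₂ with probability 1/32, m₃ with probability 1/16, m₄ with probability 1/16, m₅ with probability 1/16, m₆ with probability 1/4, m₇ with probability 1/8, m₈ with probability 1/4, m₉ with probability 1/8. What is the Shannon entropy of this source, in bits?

Each probability is a power of 1/2, so log₂(1/p) is an integer.
H = Σ p·log₂(1/p) = 1/32·5 + 1/32·5 + 1/16·4 + 1/16·4 + 1/16·4 + 1/4·2 + 1/8·3 + 1/4·2 + 1/8·3 = 2.8125 bits.

2.8125 bits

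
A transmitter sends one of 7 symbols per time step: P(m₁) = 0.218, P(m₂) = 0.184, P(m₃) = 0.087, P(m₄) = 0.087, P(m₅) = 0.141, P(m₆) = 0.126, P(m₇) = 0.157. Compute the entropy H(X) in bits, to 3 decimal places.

2.736 bits

H = −Σ pᵢ log₂ pᵢ.
−0.218·log₂(0.218) = 0.4791
−0.184·log₂(0.184) = 0.4494
−0.087·log₂(0.087) = 0.3065
−0.087·log₂(0.087) = 0.3065
−0.141·log₂(0.141) = 0.3985
−0.126·log₂(0.126) = 0.3766
−0.157·log₂(0.157) = 0.4194
Sum ≈ 2.7358 → 2.736 bits.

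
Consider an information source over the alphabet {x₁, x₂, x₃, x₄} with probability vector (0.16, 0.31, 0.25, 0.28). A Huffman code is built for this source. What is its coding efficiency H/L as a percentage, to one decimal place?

98.1%

Entropy H = −Σ p log₂ p ≈ 1.9610 bits.
Huffman merges: 4/25+1/4→41/100; 7/25+31/100→59/100; 41/100+59/100→1. L = 2 ≈ 2.0000.
Efficiency = H/L = 1.9610/2.0000 = 98.1%.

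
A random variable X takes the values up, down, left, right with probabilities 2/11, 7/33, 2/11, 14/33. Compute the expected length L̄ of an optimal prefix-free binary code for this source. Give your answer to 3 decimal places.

1.939 bits/symbol

Repeatedly combine the two least-probable nodes; the expected code length is the sum of the merged weights.
merge 2/11 + 2/11 → 4/11
merge 7/33 + 4/11 → 19/33
merge 14/33 + 19/33 → 1
L = 4/11 + 19/33 + 1 = 64/33 ≈ 1.939 bits/symbol.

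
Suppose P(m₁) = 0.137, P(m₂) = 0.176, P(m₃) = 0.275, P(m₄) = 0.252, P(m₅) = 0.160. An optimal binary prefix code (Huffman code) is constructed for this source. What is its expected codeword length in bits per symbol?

2.297 bits/symbol

Repeatedly combine the two least-probable nodes; the expected code length is the sum of the merged weights.
merge 137/1000 + 4/25 → 297/1000
merge 22/125 + 63/250 → 107/250
merge 11/40 + 297/1000 → 143/250
merge 107/250 + 143/250 → 1
L = 297/1000 + 107/250 + 143/250 + 1 = 2297/1000 = 2.297 bits/symbol.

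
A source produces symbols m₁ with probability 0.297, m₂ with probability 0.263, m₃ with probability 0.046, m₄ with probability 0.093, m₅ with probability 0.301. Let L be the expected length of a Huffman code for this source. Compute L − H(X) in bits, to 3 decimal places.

Entropy H = −Σ p log₂ p ≈ 2.0714 bits.
Huffman merges: 23/500+93/1000→139/1000; 139/1000+263/1000→201/500; 297/1000+301/1000→299/500; 201/500+299/500→1. L = 2139/1000 ≈ 2.1390.
L − H = 2.1390 − 2.0714 = 0.068 bits.

0.068 bits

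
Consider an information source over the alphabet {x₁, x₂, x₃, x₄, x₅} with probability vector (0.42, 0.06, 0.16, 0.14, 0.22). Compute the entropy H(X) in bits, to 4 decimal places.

2.0699 bits

H = −Σ pᵢ log₂ pᵢ.
−0.42·log₂(0.42) = 0.5256
−0.06·log₂(0.06) = 0.2435
−0.16·log₂(0.16) = 0.4230
−0.14·log₂(0.14) = 0.3971
−0.22·log₂(0.22) = 0.4806
Sum ≈ 2.0699 → 2.0699 bits.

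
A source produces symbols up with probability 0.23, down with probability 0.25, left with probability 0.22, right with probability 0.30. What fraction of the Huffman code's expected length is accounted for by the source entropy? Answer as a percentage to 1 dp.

Entropy H = −Σ p log₂ p ≈ 1.9893 bits.
Huffman merges: 11/50+23/100→9/20; 1/4+3/10→11/20; 9/20+11/20→1. L = 2 ≈ 2.0000.
Efficiency = H/L = 1.9893/2.0000 = 99.5%.

99.5%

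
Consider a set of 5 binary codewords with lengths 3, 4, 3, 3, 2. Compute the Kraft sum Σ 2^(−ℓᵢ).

With common denominator 2^4 = 16: Σ 2^(−ℓᵢ) = 2/16 + 1/16 + 2/16 + 2/16 + 4/16 = 11/16 = 0.6875.

0.6875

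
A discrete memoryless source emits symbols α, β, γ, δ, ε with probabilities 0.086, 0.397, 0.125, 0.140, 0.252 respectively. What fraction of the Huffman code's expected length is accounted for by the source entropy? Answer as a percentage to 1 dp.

Entropy H = −Σ p log₂ p ≈ 2.1067 bits.
Huffman merges: 43/500+1/8→211/1000; 7/50+211/1000→351/1000; 63/250+351/1000→603/1000; 397/1000+603/1000→1. L = 433/200 ≈ 2.1650.
Efficiency = H/L = 2.1067/2.1650 = 97.3%.

97.3%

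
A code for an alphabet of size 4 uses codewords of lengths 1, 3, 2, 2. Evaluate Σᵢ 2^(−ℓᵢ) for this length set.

1.125

With common denominator 2^3 = 8: Σ 2^(−ℓᵢ) = 4/8 + 1/8 + 2/8 + 2/8 = 9/8 = 1.125.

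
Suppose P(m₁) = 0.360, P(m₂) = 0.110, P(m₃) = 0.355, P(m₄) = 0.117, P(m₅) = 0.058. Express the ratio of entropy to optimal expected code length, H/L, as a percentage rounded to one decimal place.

Entropy H = −Σ p log₂ p ≈ 2.0117 bits.
Huffman merges: 29/500+11/100→21/125; 117/1000+21/125→57/200; 57/200+71/200→16/25; 9/25+16/25→1. L = 2093/1000 ≈ 2.0930.
Efficiency = H/L = 2.0117/2.0930 = 96.1%.

96.1%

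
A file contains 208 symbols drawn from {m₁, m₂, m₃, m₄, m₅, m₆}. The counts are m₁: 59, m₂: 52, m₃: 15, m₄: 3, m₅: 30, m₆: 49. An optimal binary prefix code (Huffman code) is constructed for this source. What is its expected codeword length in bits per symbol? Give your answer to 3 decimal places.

2.317 bits/symbol

Probabilities are the counts divided by 208.
Repeatedly combine the two least-probable nodes; the expected code length is the sum of the merged weights.
merge 3/208 + 15/208 → 9/104
merge 9/104 + 15/104 → 3/13
merge 3/13 + 49/208 → 97/208
merge 1/4 + 59/208 → 111/208
merge 97/208 + 111/208 → 1
L = 9/104 + 3/13 + 97/208 + 111/208 + 1 = 241/104 ≈ 2.317 bits/symbol.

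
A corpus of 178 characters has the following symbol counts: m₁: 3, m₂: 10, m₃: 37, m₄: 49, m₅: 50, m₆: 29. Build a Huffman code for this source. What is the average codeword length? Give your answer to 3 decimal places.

2.309 bits/symbol

Probabilities are the counts divided by 178.
Repeatedly combine the two least-probable nodes; the expected code length is the sum of the merged weights.
merge 3/178 + 5/89 → 13/178
merge 13/178 + 29/178 → 21/89
merge 37/178 + 21/89 → 79/178
merge 49/178 + 25/89 → 99/178
merge 79/178 + 99/178 → 1
L = 13/178 + 21/89 + 79/178 + 99/178 + 1 = 411/178 ≈ 2.309 bits/symbol.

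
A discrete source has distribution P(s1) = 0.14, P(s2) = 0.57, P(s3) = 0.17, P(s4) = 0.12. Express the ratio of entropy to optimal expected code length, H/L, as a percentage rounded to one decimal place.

98.3%

Entropy H = −Σ p log₂ p ≈ 1.6610 bits.
Huffman merges: 3/25+7/50→13/50; 17/100+13/50→43/100; 43/100+57/100→1. L = 169/100 ≈ 1.6900.
Efficiency = H/L = 1.6610/1.6900 = 98.3%.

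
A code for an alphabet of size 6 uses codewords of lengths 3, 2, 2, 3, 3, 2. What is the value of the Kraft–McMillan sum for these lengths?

1.125

With common denominator 2^3 = 8: Σ 2^(−ℓᵢ) = 1/8 + 2/8 + 2/8 + 1/8 + 1/8 + 2/8 = 9/8 = 1.125.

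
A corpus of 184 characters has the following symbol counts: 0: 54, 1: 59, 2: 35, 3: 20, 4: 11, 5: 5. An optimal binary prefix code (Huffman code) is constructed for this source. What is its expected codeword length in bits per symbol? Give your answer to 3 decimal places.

2.283 bits/symbol

Probabilities are the counts divided by 184.
Repeatedly combine the two least-probable nodes; the expected code length is the sum of the merged weights.
merge 5/184 + 11/184 → 2/23
merge 2/23 + 5/46 → 9/46
merge 35/184 + 9/46 → 71/184
merge 27/92 + 59/184 → 113/184
merge 71/184 + 113/184 → 1
L = 2/23 + 9/46 + 71/184 + 113/184 + 1 = 105/46 ≈ 2.283 bits/symbol.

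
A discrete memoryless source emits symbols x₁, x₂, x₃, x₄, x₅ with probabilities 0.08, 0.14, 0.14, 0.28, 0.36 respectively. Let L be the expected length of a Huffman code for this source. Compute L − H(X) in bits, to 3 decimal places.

0.089 bits

Entropy H = −Σ p log₂ p ≈ 2.1306 bits.
Huffman merges: 2/25+7/50→11/50; 7/50+11/50→9/25; 7/25+9/25→16/25; 9/25+16/25→1. L = 111/50 ≈ 2.2200.
L − H = 2.2200 − 2.1306 = 0.089 bits.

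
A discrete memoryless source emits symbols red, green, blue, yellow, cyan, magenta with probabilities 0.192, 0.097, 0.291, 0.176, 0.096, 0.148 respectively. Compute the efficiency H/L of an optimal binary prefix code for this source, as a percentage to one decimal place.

98.3%

Entropy H = −Σ p log₂ p ≈ 2.4755 bits.
Huffman merges: 12/125+97/1000→193/1000; 37/250+22/125→81/250; 24/125+193/1000→77/200; 291/1000+81/250→123/200; 77/200+123/200→1. L = 2517/1000 ≈ 2.5170.
Efficiency = H/L = 2.4755/2.5170 = 98.3%.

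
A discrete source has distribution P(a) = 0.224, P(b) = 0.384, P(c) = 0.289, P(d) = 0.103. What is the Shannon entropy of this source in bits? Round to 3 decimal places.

1.869 bits

H = −Σ pᵢ log₂ pᵢ.
−0.224·log₂(0.224) = 0.4835
−0.384·log₂(0.384) = 0.5302
−0.289·log₂(0.289) = 0.5176
−0.103·log₂(0.103) = 0.3378
Sum ≈ 1.8690 → 1.869 bits.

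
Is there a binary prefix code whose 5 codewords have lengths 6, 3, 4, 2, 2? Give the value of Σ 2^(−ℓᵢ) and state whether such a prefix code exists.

0.703125; yes

With common denominator 2^6 = 64: Σ 2^(−ℓᵢ) = 1/64 + 8/64 + 4/64 + 16/64 + 16/64 = 45/64 = 0.703125.
Kraft's inequality requires Σ ≤ 1; here Σ = 0.703125 ≤ 1, so such a prefix code exists.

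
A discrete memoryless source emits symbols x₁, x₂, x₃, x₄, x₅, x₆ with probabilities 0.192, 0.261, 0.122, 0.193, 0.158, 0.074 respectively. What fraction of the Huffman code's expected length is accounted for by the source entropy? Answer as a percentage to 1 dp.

Entropy H = −Σ p log₂ p ≈ 2.4898 bits.
Huffman merges: 37/500+61/500→49/250; 79/500+24/125→7/20; 193/1000+49/250→389/1000; 261/1000+7/20→611/1000; 389/1000+611/1000→1. L = 1273/500 ≈ 2.5460.
Efficiency = H/L = 2.4898/2.5460 = 97.8%.

97.8%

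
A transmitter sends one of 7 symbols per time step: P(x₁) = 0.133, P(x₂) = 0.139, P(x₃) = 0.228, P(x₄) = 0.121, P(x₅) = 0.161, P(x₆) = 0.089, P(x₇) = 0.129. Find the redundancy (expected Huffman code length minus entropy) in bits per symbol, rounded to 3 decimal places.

Entropy H = −Σ p log₂ p ≈ 2.7538 bits.
Huffman merges: 89/1000+121/1000→21/100; 129/1000+133/1000→131/500; 139/1000+161/1000→3/10; 21/100+57/250→219/500; 131/500+3/10→281/500; 219/500+281/500→1. L = 693/250 ≈ 2.7720.
L − H = 2.7720 − 2.7538 = 0.018 bits.

0.018 bits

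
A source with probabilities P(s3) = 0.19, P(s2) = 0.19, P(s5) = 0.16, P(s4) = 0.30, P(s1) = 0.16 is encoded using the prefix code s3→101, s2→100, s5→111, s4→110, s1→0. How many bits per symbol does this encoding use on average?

2.68 bits/symbol

L̄ = Σ pᵢ·ℓᵢ = 0.19·3 + 0.19·3 + 0.16·3 + 0.30·3 + 0.16·1 = 2.68 bits/symbol.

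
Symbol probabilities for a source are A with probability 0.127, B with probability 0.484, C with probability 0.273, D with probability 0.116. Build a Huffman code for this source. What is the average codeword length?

1.759 bits/symbol

Repeatedly combine the two least-probable nodes; the expected code length is the sum of the merged weights.
merge 29/250 + 127/1000 → 243/1000
merge 243/1000 + 273/1000 → 129/250
merge 121/250 + 129/250 → 1
L = 243/1000 + 129/250 + 1 = 1759/1000 = 1.759 bits/symbol.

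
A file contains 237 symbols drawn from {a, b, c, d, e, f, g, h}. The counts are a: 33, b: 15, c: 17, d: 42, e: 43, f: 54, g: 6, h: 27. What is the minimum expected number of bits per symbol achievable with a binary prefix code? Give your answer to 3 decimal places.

2.840 bits/symbol

Probabilities are the counts divided by 237.
Repeatedly combine the two least-probable nodes; the expected code length is the sum of the merged weights.
merge 2/79 + 5/79 → 7/79
merge 17/237 + 7/79 → 38/237
merge 9/79 + 11/79 → 20/79
merge 38/237 + 14/79 → 80/237
merge 43/237 + 18/79 → 97/237
merge 20/79 + 80/237 → 140/237
merge 97/237 + 140/237 → 1
L = 7/79 + 38/237 + 20/79 + 80/237 + 97/237 + 140/237 + 1 = 673/237 ≈ 2.840 bits/symbol.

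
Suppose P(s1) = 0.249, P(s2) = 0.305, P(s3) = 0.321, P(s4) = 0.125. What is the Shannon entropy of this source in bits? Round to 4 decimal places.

1.9232 bits

H = −Σ pᵢ log₂ pᵢ.
−0.249·log₂(0.249) = 0.4994
−0.305·log₂(0.305) = 0.5225
−0.321·log₂(0.321) = 0.5262
−0.125·log₂(0.125) = 0.3750
Sum ≈ 1.9232 → 1.9232 bits.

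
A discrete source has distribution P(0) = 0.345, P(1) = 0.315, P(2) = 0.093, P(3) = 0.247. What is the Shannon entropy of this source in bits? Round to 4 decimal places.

1.8716 bits

H = −Σ pᵢ log₂ pᵢ.
−0.345·log₂(0.345) = 0.5297
−0.315·log₂(0.315) = 0.5250
−0.093·log₂(0.093) = 0.3187
−0.247·log₂(0.247) = 0.4983
Sum ≈ 1.8716 → 1.8716 bits.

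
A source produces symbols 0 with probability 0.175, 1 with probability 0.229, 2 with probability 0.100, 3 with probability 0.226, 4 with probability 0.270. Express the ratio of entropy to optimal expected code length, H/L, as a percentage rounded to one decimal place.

Entropy H = −Σ p log₂ p ≈ 2.2542 bits.
Huffman merges: 1/10+7/40→11/40; 113/500+229/1000→91/200; 27/100+11/40→109/200; 91/200+109/200→1. L = 91/40 ≈ 2.2750.
Efficiency = H/L = 2.2542/2.2750 = 99.1%.

99.1%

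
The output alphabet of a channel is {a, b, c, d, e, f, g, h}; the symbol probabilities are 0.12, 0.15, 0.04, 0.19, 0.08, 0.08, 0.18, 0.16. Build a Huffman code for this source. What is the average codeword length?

Repeatedly combine the two least-probable nodes; the expected code length is the sum of the merged weights.
merge 1/25 + 2/25 → 3/25
merge 2/25 + 3/25 → 1/5
merge 3/25 + 3/20 → 27/100
merge 4/25 + 9/50 → 17/50
merge 19/100 + 1/5 → 39/100
merge 27/100 + 17/50 → 61/100
merge 39/100 + 61/100 → 1
L = 3/25 + 1/5 + 27/100 + 17/50 + 39/100 + 61/100 + 1 = 293/100 = 2.93 bits/symbol.

2.93 bits/symbol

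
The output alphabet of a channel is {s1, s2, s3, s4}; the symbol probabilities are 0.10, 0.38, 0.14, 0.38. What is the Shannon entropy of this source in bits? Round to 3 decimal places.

H = −Σ pᵢ log₂ pᵢ.
−0.10·log₂(0.10) = 0.3322
−0.38·log₂(0.38) = 0.5305
−0.14·log₂(0.14) = 0.3971
−0.38·log₂(0.38) = 0.5305
Sum ≈ 1.7902 → 1.790 bits.

1.790 bits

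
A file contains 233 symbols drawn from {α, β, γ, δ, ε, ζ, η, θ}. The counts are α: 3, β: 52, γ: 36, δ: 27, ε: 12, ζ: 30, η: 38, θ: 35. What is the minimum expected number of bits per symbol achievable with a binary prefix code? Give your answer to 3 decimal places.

Probabilities are the counts divided by 233.
Repeatedly combine the two least-probable nodes; the expected code length is the sum of the merged weights.
merge 3/233 + 12/233 → 15/233
merge 15/233 + 27/233 → 42/233
merge 30/233 + 35/233 → 65/233
merge 36/233 + 38/233 → 74/233
merge 42/233 + 52/233 → 94/233
merge 65/233 + 74/233 → 139/233
merge 94/233 + 139/233 → 1
L = 15/233 + 42/233 + 65/233 + 74/233 + 94/233 + 139/233 + 1 = 662/233 ≈ 2.841 bits/symbol.

2.841 bits/symbol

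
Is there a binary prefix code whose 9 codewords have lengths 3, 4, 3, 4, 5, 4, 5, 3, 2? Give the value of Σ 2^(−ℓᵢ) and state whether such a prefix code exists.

0.875; yes

With common denominator 2^5 = 32: Σ 2^(−ℓᵢ) = 4/32 + 2/32 + 4/32 + 2/32 + 1/32 + 2/32 + 1/32 + 4/32 + 8/32 = 28/32 = 0.875.
Kraft's inequality requires Σ ≤ 1; here Σ = 0.875 ≤ 1, so such a prefix code exists.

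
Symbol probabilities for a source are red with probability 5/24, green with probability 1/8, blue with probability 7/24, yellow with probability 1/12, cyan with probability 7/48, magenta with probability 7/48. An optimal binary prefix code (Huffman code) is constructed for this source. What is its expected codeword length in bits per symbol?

Repeatedly combine the two least-probable nodes; the expected code length is the sum of the merged weights.
merge 1/12 + 1/8 → 5/24
merge 7/48 + 7/48 → 7/24
merge 5/24 + 5/24 → 5/12
merge 7/24 + 7/24 → 7/12
merge 5/12 + 7/12 → 1
L = 5/24 + 7/24 + 5/12 + 7/12 + 1 = 5/2 = 2.5 bits/symbol.

2.5 bits/symbol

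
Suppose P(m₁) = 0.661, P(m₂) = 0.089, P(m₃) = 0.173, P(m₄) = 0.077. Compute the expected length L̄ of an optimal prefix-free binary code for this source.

1.505 bits/symbol

Repeatedly combine the two least-probable nodes; the expected code length is the sum of the merged weights.
merge 77/1000 + 89/1000 → 83/500
merge 83/500 + 173/1000 → 339/1000
merge 339/1000 + 661/1000 → 1
L = 83/500 + 339/1000 + 1 = 301/200 = 1.505 bits/symbol.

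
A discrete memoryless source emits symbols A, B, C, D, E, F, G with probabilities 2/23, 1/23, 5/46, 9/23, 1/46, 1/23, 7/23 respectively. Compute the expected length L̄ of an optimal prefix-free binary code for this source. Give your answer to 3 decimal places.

2.283 bits/symbol

Repeatedly combine the two least-probable nodes; the expected code length is the sum of the merged weights.
merge 1/46 + 1/23 → 3/46
merge 1/23 + 3/46 → 5/46
merge 2/23 + 5/46 → 9/46
merge 5/46 + 9/46 → 7/23
merge 7/23 + 7/23 → 14/23
merge 9/23 + 14/23 → 1
L = 3/46 + 5/46 + 9/46 + 7/23 + 14/23 + 1 = 105/46 ≈ 2.283 bits/symbol.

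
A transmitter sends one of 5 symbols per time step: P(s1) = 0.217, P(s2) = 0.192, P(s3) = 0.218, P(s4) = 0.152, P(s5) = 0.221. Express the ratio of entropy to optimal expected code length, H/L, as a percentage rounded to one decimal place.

98.5%

Entropy H = −Σ p log₂ p ≈ 2.3089 bits.
Huffman merges: 19/125+24/125→43/125; 217/1000+109/500→87/200; 221/1000+43/125→113/200; 87/200+113/200→1. L = 293/125 ≈ 2.3440.
Efficiency = H/L = 2.3089/2.3440 = 98.5%.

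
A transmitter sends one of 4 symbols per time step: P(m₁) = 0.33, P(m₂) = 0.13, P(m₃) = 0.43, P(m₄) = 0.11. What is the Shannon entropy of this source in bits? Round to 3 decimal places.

H = −Σ pᵢ log₂ pᵢ.
−0.33·log₂(0.33) = 0.5278
−0.13·log₂(0.13) = 0.3826
−0.43·log₂(0.43) = 0.5236
−0.11·log₂(0.11) = 0.3503
Sum ≈ 1.7843 → 1.784 bits.

1.784 bits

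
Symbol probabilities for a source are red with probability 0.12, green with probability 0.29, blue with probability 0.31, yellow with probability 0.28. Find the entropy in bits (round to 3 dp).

1.923 bits

H = −Σ pᵢ log₂ pᵢ.
−0.12·log₂(0.12) = 0.3671
−0.29·log₂(0.29) = 0.5179
−0.31·log₂(0.31) = 0.5238
−0.28·log₂(0.28) = 0.5142
Sum ≈ 1.9230 → 1.923 bits.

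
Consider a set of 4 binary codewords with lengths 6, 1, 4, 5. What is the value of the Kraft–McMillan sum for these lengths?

0.609375

With common denominator 2^6 = 64: Σ 2^(−ℓᵢ) = 1/64 + 32/64 + 4/64 + 2/64 = 39/64 = 0.609375.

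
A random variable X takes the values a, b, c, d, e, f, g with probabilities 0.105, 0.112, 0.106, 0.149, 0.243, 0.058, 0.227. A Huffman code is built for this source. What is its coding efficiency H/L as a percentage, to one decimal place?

99.1%

Entropy H = −Σ p log₂ p ≈ 2.6674 bits.
Huffman merges: 29/500+21/200→163/1000; 53/500+14/125→109/500; 149/1000+163/1000→39/125; 109/500+227/1000→89/200; 243/1000+39/125→111/200; 89/200+111/200→1. L = 2693/1000 ≈ 2.6930.
Efficiency = H/L = 2.6674/2.6930 = 99.1%.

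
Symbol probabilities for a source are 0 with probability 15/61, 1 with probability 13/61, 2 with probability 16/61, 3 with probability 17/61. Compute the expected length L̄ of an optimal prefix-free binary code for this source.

2 bits/symbol

Repeatedly combine the two least-probable nodes; the expected code length is the sum of the merged weights.
merge 13/61 + 15/61 → 28/61
merge 16/61 + 17/61 → 33/61
merge 28/61 + 33/61 → 1
L = 28/61 + 33/61 + 1 = 2 bits/symbol.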